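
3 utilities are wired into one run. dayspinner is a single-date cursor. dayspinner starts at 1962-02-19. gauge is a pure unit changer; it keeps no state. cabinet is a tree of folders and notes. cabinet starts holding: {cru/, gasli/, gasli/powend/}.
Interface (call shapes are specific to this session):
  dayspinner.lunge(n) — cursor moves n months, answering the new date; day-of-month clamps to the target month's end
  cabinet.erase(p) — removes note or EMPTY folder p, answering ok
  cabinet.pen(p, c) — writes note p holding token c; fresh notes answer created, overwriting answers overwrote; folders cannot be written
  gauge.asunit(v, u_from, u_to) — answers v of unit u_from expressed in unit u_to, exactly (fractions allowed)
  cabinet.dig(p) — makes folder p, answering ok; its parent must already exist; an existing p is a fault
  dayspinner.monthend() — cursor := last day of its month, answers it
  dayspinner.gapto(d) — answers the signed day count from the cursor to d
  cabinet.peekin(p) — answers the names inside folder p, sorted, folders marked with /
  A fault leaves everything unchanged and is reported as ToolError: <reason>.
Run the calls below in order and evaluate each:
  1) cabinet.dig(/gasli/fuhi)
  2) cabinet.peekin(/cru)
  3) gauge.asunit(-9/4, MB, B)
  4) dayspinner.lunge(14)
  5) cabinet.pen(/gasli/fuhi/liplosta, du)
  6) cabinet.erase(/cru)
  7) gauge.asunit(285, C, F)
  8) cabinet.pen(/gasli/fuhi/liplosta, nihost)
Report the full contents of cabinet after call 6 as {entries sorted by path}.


[in] cabinet.dig /gasli/fuhi
[out] ok
[in] cabinet.peekin /cru
[out] []
[in] gauge.asunit -9/4 MB B
[out] -2250000
[in] dayspinner.lunge 14
[out] 1963-04-19
[in] cabinet.pen /gasli/fuhi/liplosta du
[out] created
[in] cabinet.erase /cru
[out] ok
[in] gauge.asunit 285 C F
[out] 545
[in] cabinet.pen /gasli/fuhi/liplosta nihost
[out] overwrote

Answer: {gasli/, gasli/fuhi/, gasli/fuhi/liplosta=du, gasli/powend/}


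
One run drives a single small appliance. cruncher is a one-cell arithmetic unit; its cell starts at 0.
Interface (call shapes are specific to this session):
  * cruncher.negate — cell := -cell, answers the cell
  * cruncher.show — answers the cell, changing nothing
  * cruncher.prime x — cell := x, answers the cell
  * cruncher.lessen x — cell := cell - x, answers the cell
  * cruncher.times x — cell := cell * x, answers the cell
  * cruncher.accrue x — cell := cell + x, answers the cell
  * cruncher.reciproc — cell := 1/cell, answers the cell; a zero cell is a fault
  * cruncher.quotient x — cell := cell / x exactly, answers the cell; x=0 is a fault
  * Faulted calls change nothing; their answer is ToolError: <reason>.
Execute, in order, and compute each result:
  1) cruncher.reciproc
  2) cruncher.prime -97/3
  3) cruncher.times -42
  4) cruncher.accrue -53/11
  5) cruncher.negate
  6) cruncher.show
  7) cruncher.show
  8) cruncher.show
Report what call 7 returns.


% reciproc() ~> ToolError: reciprocal of zero
% prime(-97/3) ~> -97/3
% times(-42) ~> 1358
% accrue(-53/11) ~> 14885/11
% negate() ~> -14885/11
% show() ~> -14885/11
% show() ~> -14885/11
% show() ~> -14885/11

Answer: -14885/11


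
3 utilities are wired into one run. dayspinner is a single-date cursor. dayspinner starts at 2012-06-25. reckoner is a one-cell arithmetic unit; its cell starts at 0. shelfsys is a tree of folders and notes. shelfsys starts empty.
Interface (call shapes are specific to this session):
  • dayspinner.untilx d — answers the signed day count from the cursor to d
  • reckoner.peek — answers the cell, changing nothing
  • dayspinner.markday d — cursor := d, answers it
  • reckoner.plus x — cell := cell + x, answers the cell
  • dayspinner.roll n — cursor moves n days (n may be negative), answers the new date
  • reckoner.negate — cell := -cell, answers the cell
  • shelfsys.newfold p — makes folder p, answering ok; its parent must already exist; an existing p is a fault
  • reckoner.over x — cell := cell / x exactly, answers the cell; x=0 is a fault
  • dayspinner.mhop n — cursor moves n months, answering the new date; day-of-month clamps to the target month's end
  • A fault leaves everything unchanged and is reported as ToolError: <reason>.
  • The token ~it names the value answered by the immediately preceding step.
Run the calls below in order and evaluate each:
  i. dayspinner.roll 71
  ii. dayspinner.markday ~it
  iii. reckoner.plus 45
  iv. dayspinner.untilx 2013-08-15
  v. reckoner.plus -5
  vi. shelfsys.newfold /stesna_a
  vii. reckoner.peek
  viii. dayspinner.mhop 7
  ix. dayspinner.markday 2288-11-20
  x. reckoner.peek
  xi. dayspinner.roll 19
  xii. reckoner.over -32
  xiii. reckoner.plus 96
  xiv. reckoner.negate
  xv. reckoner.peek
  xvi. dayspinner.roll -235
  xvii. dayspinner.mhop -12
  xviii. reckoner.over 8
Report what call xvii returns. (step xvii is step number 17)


% roll n→71
[out] 2012-09-04
% markday d→~it
[out] 2012-09-04
% plus x→45
[out] 45
% untilx d→2013-08-15
[out] 345
% plus x→-5
[out] 40
% newfold p→/stesna_a
[out] ok
% peek
[out] 40
% mhop n→7
[out] 2013-04-04
% markday d→2288-11-20
[out] 2288-11-20
% peek
[out] 40
% roll n→19
[out] 2288-12-09
% over x→-32
[out] -5/4
% plus x→96
[out] 379/4
% negate
[out] -379/4
% peek
[out] -379/4
% roll n→-235
[out] 2288-04-18
% mhop n→-12
[out] 2287-04-18
% over x→8
[out] -379/32

Answer: 2287-04-18


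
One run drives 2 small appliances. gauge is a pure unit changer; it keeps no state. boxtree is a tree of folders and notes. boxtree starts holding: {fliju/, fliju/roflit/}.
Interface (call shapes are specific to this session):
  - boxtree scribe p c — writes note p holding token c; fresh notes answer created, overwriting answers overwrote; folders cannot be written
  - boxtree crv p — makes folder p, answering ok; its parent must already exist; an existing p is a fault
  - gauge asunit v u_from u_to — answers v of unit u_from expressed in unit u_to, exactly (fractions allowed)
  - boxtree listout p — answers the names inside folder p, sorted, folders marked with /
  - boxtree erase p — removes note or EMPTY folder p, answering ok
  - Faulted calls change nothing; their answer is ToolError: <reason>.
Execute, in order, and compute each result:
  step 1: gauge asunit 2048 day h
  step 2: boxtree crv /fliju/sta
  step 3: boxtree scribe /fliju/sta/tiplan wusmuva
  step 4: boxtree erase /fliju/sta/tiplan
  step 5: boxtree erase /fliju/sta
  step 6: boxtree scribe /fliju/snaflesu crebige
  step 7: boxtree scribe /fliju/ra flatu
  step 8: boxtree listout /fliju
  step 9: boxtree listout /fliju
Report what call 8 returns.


Answer: [ra, roflit/, snaflesu]

Derivation:
Act: gauge asunit[v=2048; u_from=day; u_to=h]
Obs: 49152
Act: boxtree crv[p=/fliju/sta]
Obs: ok
Act: boxtree scribe[p=/fliju/sta/tiplan; c=wusmuva]
Obs: created
Act: boxtree erase[p=/fliju/sta/tiplan]
Obs: ok
Act: boxtree erase[p=/fliju/sta]
Obs: ok
Act: boxtree scribe[p=/fliju/snaflesu; c=crebige]
Obs: created
Act: boxtree scribe[p=/fliju/ra; c=flatu]
Obs: created
Act: boxtree listout[p=/fliju]
Obs: [ra, roflit/, snaflesu]
Act: boxtree listout[p=/fliju]
Obs: [ra, roflit/, snaflesu]


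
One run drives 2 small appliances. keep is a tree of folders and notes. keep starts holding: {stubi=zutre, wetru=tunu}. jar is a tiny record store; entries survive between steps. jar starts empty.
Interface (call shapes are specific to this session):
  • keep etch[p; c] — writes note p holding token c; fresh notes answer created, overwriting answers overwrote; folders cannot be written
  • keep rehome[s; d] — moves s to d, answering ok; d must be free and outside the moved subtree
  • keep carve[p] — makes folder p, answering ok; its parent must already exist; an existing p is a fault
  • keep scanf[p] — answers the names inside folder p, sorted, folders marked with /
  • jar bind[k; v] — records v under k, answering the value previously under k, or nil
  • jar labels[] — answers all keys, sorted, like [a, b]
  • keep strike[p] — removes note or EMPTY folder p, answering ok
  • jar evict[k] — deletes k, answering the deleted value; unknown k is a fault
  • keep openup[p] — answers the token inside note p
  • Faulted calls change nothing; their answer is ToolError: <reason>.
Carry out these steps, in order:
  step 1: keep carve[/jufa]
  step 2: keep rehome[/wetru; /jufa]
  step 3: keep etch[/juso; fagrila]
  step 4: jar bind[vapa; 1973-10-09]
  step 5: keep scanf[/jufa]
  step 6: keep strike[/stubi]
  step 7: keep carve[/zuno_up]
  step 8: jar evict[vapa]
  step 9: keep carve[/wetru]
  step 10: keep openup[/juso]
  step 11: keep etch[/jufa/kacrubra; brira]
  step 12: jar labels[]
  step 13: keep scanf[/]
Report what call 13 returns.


I use keep carve on p='/jufa', which returns ok.
I call keep rehome on s='/wetru', d='/jufa', yielding ToolError: exists.
I use keep etch on p='/juso', c='fagrila', and observe created.
Using jar bind on k='vapa', v='1973-10-09', giving nil.
I invoke keep scanf on p='/jufa', → [].
I call keep strike on p='/stubi', → ok.
I try keep carve on p='/zuno_up', and observe ok.
Invoking jar evict on k='vapa', giving 1973-10-09.
I invoke keep carve on p='/wetru', yielding ToolError: exists.
I use keep openup on p='/juso', and see fagrila.
Next I call keep etch on p='/jufa/kacrubra', c='brira', and observe created.
I invoke jar labels, and get [].
Using keep scanf on p='/': [jufa/, juso, wetru, zuno_up/].

Answer: [jufa/, juso, wetru, zuno_up/]


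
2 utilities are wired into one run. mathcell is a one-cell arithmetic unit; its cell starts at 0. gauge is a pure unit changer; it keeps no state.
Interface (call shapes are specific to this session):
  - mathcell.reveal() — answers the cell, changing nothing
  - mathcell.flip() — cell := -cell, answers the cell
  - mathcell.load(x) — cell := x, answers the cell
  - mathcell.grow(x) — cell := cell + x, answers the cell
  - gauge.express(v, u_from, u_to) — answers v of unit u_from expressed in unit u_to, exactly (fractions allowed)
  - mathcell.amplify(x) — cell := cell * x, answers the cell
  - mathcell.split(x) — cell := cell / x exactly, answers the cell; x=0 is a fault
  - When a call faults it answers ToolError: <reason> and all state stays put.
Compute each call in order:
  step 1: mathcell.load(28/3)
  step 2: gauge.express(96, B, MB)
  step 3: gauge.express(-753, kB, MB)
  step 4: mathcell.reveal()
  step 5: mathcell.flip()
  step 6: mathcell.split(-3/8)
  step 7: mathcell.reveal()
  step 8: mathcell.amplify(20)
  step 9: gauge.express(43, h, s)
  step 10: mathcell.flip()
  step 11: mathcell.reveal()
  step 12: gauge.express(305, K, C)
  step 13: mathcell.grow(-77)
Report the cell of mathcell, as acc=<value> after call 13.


Answer: acc=-5173/9

Derivation:
Act: mathcell.load[x='28/3']
Obs: 28/3
Act: gauge.express[v='96'; u_from='B'; u_to='MB']
Obs: 3/31250
Act: gauge.express[v='-753'; u_from='kB'; u_to='MB']
Obs: -753/1000
Act: mathcell.reveal[]
Obs: 28/3
Act: mathcell.flip[]
Obs: -28/3
Act: mathcell.split[x='-3/8']
Obs: 224/9
Act: mathcell.reveal[]
Obs: 224/9
Act: mathcell.amplify[x='20']
Obs: 4480/9
Act: gauge.express[v='43'; u_from='h'; u_to='s']
Obs: 154800
Act: mathcell.flip[]
Obs: -4480/9
Act: mathcell.reveal[]
Obs: -4480/9
Act: gauge.express[v='305'; u_from='K'; u_to='C']
Obs: 637/20
Act: mathcell.grow[x='-77']
Obs: -5173/9


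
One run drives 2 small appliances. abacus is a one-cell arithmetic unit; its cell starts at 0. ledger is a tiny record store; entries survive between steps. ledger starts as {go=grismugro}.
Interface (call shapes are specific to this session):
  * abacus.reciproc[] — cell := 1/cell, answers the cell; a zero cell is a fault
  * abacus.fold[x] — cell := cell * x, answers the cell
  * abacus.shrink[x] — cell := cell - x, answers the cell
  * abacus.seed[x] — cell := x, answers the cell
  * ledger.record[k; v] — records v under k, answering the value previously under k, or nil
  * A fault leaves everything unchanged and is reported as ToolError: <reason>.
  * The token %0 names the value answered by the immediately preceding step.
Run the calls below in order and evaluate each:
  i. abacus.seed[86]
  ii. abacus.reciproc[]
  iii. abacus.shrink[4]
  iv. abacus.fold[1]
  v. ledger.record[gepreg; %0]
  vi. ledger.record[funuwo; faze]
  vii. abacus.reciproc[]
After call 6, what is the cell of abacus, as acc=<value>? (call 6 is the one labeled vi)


-> abacus.seed(x=86)
<- 86
-> abacus.reciproc()
<- 1/86
-> abacus.shrink(x=4)
<- -343/86
-> abacus.fold(x=1)
<- -343/86
-> ledger.record(k=gepreg, v=%0)
<- nil
-> ledger.record(k=funuwo, v=faze)
<- nil
-> abacus.reciproc()
<- -86/343

Answer: acc=-343/86


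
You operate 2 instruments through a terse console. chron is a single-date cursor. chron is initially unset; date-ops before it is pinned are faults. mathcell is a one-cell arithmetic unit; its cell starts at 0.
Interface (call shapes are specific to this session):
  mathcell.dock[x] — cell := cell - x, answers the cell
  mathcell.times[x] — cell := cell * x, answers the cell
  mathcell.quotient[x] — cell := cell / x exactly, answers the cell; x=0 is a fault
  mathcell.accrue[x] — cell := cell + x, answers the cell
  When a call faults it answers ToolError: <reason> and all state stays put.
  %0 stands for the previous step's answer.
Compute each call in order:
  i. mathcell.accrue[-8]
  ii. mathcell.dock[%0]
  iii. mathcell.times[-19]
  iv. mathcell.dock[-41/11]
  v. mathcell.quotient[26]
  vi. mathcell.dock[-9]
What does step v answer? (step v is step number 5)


Calling mathcell.accrue on x→-8, — result: -8.
I run mathcell.dock on x→%0: 0.
Using mathcell.times on x→-19: 0.
Next I call mathcell.dock on x→-41/11, giving 41/11.
Invoking mathcell.quotient on x→26, and observe 41/286.
Using mathcell.dock on x→-9, yielding 2615/286.

Answer: 41/286


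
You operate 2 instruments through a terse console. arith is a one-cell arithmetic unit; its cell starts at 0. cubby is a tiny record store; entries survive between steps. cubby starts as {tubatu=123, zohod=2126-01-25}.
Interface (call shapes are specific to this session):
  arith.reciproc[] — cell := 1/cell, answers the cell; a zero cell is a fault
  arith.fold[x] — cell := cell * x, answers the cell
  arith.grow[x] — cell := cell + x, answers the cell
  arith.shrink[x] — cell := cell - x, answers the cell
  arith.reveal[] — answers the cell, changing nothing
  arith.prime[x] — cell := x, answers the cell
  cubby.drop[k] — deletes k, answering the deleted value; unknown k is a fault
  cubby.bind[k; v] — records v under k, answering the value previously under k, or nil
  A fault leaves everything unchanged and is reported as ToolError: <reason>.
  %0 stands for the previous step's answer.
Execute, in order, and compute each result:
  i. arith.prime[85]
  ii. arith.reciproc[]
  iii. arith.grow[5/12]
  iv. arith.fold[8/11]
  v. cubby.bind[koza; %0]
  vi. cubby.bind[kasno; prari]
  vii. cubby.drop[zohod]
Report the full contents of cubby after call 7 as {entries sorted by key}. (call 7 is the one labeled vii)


Now I run prime(x=85): 85.
I run reciproc, giving 1/85.
Using grow(x=5/12), and see 437/1020.
I invoke fold(x=8/11), and observe 874/2805.
I call bind(k=koza, v=%0), which returns nil.
I use bind(k=kasno, v=prari), yielding nil.
Next I call drop(k=zohod), yielding 2126-01-25.

Answer: {kasno=prari, koza=874/2805, tubatu=123}


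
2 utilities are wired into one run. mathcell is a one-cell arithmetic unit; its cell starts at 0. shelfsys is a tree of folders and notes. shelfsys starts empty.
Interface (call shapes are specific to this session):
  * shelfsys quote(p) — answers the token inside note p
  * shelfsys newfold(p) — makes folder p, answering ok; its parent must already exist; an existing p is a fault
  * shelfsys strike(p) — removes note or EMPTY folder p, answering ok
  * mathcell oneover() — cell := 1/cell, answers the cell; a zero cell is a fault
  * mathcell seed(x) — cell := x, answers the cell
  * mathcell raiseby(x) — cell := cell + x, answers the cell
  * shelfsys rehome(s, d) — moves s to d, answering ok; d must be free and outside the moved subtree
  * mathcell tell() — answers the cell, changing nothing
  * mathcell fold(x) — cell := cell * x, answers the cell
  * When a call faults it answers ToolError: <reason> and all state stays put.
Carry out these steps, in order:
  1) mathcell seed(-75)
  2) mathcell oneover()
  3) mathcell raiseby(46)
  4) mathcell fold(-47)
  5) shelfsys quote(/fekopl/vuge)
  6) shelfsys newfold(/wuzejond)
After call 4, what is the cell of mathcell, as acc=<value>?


Answer: acc=-162103/75

Derivation:
-> mathcell seed(x='-75')
<- -75
-> mathcell oneover()
<- -1/75
-> mathcell raiseby(x='46')
<- 3449/75
-> mathcell fold(x='-47')
<- -162103/75
-> shelfsys quote(p='/fekopl/vuge')
<- ToolError: not found
-> shelfsys newfold(p='/wuzejond')
<- ok


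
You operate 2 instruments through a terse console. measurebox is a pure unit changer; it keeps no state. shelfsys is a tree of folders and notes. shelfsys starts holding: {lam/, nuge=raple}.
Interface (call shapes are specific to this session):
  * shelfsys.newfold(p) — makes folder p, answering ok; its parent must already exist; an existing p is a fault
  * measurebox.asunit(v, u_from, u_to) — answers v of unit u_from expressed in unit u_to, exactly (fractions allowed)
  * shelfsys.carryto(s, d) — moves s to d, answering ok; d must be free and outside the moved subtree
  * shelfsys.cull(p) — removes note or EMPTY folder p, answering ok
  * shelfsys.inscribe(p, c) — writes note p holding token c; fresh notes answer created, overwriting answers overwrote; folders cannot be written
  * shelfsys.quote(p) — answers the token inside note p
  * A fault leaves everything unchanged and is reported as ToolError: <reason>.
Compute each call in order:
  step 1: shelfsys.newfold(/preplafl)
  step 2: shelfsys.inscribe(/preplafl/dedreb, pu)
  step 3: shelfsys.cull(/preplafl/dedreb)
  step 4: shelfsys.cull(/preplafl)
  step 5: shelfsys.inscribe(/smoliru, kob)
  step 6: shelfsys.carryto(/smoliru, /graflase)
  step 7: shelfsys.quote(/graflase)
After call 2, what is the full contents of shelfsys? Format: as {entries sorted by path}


Answer: {lam/, nuge=raple, preplafl/, preplafl/dedreb=pu}

Derivation:
% shelfsys.newfold(p: /preplafl) => ok
% shelfsys.inscribe(p: /preplafl/dedreb, c: pu) => created
% shelfsys.cull(p: /preplafl/dedreb) => ok
% shelfsys.cull(p: /preplafl) => ok
% shelfsys.inscribe(p: /smoliru, c: kob) => created
% shelfsys.carryto(s: /smoliru, d: /graflase) => ok
% shelfsys.quote(p: /graflase) => kob


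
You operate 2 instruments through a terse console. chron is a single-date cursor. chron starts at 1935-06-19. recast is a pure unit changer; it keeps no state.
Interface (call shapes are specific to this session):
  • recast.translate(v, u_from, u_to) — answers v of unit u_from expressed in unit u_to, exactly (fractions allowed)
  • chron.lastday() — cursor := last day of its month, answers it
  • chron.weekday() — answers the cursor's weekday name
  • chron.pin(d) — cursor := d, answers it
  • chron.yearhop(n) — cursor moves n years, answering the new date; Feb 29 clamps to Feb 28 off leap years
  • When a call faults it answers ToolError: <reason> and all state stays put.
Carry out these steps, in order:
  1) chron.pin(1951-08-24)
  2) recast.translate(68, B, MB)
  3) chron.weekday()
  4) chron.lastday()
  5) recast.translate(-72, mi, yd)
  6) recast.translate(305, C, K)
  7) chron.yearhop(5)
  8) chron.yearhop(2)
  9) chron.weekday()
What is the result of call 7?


Answer: 1956-08-31

Derivation:
I try chron.pin on d=1951-08-24, — result: 1951-08-24.
I try recast.translate on v=68, u_from=B, u_to=MB, — result: 17/250000.
I use chron.weekday, → Friday.
I invoke chron.lastday(), yielding 1951-08-31.
Using recast.translate on v=-72, u_from=mi, u_to=yd, and observe -126720.
I invoke recast.translate on v=305, u_from=C, u_to=K, which returns 11563/20.
Invoking chron.yearhop on n=5, yielding 1956-08-31.
I invoke chron.yearhop on n=2, — result: 1958-08-31.
I use chron.weekday(), and see Sunday.


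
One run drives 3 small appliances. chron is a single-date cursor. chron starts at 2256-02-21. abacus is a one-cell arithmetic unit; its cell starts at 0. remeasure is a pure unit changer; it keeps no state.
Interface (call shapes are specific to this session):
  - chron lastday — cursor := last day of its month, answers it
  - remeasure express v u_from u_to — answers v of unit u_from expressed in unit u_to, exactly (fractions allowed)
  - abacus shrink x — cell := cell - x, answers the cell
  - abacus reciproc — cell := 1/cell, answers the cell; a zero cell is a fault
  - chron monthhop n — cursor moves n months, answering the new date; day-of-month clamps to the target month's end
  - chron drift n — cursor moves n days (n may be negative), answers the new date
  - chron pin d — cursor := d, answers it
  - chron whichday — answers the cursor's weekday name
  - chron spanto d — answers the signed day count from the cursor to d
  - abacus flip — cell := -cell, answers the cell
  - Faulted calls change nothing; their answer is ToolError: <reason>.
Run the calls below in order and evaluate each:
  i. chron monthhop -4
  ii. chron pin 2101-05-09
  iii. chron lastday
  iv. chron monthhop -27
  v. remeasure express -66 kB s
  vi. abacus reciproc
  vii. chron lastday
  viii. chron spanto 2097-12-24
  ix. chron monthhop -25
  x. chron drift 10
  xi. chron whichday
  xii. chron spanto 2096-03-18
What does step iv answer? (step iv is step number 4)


Answer: 2099-02-28

Derivation:
==> chron monthhop(-4)
<== 2255-10-21
==> chron pin(2101-05-09)
<== 2101-05-09
==> chron lastday()
<== 2101-05-31
==> chron monthhop(-27)
<== 2099-02-28
==> remeasure express(-66, kB, s)
<== ToolError: incompatible units
==> abacus reciproc()
<== ToolError: reciprocal of zero
==> chron lastday()
<== 2099-02-28
==> chron spanto(2097-12-24)
<== -431
==> chron monthhop(-25)
<== 2097-01-28
==> chron drift(10)
<== 2097-02-07
==> chron whichday()
<== Thursday
==> chron spanto(2096-03-18)
<== -326


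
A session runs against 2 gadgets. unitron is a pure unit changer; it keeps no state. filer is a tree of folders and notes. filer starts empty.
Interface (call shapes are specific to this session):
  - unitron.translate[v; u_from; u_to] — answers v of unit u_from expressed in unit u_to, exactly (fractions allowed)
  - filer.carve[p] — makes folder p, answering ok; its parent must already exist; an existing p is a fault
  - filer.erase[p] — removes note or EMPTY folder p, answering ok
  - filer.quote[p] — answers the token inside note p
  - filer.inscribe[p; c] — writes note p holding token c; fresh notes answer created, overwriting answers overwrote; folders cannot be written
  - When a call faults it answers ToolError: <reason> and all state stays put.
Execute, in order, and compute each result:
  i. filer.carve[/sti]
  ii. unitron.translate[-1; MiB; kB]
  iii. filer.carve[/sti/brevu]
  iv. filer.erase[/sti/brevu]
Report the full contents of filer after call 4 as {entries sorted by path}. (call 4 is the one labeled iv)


# 1. filer.carve(p: /sti) => ok
# 2. unitron.translate(v: -1, u_from: MiB, u_to: kB) => -131072/125
# 3. filer.carve(p: /sti/brevu) => ok
# 4. filer.erase(p: /sti/brevu) => ok

Answer: {sti/}


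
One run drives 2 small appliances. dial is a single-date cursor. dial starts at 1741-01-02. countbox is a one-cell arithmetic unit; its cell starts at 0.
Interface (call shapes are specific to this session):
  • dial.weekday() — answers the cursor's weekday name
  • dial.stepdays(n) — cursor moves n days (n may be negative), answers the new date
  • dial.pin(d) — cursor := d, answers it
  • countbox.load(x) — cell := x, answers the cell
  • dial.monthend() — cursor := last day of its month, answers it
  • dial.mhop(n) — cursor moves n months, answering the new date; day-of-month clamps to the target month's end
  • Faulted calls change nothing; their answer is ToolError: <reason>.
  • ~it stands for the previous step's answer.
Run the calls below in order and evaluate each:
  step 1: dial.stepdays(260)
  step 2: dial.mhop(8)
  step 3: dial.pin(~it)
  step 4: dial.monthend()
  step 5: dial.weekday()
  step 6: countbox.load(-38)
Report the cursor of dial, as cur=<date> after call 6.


Answer: cur=1742-05-31

Derivation:
I use dial.stepdays passing 260, and observe 1741-09-19.
I try dial.mhop passing 8, and observe 1742-05-19.
Now I run dial.pin passing ~it, and get 1742-05-19.
Next I call dial.monthend, and get 1742-05-31.
I try dial.weekday(), → Thursday.
I call countbox.load passing -38, which returns -38.


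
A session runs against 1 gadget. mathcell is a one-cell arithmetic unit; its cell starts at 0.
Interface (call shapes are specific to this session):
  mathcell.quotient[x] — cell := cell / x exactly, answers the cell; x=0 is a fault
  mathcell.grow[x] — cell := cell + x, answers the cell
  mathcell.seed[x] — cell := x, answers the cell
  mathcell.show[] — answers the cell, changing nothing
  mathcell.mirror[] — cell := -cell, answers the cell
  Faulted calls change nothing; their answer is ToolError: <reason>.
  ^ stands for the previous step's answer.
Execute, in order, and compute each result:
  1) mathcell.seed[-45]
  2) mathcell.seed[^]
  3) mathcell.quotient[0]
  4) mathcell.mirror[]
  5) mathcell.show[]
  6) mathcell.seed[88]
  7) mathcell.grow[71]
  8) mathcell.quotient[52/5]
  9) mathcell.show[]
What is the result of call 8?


% mathcell.seed x: -45
  -45
% mathcell.seed x: ^
  -45
% mathcell.quotient x: 0
  ToolError: division by zero
% mathcell.mirror
  45
% mathcell.show
  45
% mathcell.seed x: 88
  88
% mathcell.grow x: 71
  159
% mathcell.quotient x: 52/5
  795/52
% mathcell.show
  795/52

Answer: 795/52


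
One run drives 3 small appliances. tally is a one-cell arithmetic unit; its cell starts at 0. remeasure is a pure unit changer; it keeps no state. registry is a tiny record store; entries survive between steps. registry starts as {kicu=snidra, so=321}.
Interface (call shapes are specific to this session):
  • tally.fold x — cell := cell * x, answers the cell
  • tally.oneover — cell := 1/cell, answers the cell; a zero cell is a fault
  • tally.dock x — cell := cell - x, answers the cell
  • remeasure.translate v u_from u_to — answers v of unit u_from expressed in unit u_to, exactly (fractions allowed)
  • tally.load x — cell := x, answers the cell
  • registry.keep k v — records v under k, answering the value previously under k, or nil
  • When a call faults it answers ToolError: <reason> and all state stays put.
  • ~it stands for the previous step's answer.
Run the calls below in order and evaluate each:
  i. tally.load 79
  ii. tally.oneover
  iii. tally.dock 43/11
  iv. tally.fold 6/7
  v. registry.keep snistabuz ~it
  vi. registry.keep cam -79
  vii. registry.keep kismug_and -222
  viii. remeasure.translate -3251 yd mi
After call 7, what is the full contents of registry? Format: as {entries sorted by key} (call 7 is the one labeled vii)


[in] load x='79'
  79
[in] oneover
  1/79
[in] dock x='43/11'
  -3386/869
[in] fold x='6/7'
  -20316/6083
[in] keep k='snistabuz' v='~it'
  nil
[in] keep k='cam' v='-79'
  nil
[in] keep k='kismug_and' v='-222'
  nil
[in] translate v='-3251' u_from='yd' u_to='mi'
  -3251/1760

Answer: {cam=-79, kicu=snidra, kismug_and=-222, snistabuz=-20316/6083, so=321}


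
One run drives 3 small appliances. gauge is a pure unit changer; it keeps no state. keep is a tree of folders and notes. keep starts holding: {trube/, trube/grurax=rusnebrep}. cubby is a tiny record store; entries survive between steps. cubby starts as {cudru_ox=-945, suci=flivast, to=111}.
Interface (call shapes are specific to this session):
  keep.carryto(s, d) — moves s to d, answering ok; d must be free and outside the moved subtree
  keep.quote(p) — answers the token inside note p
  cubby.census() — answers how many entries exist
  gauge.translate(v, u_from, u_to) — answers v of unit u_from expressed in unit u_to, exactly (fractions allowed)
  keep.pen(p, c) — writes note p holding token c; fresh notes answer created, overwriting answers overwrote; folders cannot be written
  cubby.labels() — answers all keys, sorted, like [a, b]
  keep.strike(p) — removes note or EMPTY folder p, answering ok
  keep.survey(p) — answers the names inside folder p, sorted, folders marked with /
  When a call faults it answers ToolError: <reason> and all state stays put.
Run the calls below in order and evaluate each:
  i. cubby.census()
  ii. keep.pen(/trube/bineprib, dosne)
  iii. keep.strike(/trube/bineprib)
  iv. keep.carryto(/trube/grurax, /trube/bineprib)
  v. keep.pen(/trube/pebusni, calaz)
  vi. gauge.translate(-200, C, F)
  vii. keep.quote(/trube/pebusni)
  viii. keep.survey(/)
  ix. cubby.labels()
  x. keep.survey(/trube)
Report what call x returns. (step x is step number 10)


~$ cubby.census
[out] 3
~$ keep.pen /trube/bineprib dosne
[out] created
~$ keep.strike /trube/bineprib
[out] ok
~$ keep.carryto /trube/grurax /trube/bineprib
[out] ok
~$ keep.pen /trube/pebusni calaz
[out] created
~$ gauge.translate -200 C F
[out] -328
~$ keep.quote /trube/pebusni
[out] calaz
~$ keep.survey /
[out] [trube/]
~$ cubby.labels
[out] [cudru_ox, suci, to]
~$ keep.survey /trube
[out] [bineprib, pebusni]

Answer: [bineprib, pebusni]


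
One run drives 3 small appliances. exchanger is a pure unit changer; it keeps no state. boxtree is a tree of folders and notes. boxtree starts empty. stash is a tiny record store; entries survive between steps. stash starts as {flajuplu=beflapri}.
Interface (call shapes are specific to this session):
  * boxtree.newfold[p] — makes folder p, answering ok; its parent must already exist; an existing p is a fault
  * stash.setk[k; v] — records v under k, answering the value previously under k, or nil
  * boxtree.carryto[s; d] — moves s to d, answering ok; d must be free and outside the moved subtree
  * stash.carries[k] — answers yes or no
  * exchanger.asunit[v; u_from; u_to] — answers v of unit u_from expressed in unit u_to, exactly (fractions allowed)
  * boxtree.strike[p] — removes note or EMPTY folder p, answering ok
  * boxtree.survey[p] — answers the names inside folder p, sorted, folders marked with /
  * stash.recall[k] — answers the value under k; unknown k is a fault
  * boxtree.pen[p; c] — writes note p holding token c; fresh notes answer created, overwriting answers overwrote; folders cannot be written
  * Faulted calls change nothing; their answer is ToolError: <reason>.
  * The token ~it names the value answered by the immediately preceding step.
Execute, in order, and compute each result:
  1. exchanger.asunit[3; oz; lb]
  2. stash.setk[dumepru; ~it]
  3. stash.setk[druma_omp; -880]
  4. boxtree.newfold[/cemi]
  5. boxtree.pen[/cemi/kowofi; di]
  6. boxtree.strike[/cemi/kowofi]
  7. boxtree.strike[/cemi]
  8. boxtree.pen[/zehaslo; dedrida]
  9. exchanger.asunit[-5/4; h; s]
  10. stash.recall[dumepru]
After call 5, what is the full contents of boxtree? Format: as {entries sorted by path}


Answer: {cemi/, cemi/kowofi=di}

Derivation:
Now I run exchanger.asunit passing v=3, u_from=oz, u_to=lb, which returns 3/16.
Invoking stash.setk passing k=dumepru, v=~it, and observe nil.
Invoking stash.setk passing k=druma_omp, v=-880, — result: nil.
Invoking boxtree.newfold passing p=/cemi, and observe ok.
I call boxtree.pen passing p=/cemi/kowofi, c=di, — result: created.
Calling boxtree.strike passing p=/cemi/kowofi, — result: ok.
I try boxtree.strike passing p=/cemi, and see ok.
Next I call boxtree.pen passing p=/zehaslo, c=dedrida: created.
Next I call exchanger.asunit passing v=-5/4, u_from=h, u_to=s: -4500.
I call stash.recall passing k=dumepru, and observe 3/16.


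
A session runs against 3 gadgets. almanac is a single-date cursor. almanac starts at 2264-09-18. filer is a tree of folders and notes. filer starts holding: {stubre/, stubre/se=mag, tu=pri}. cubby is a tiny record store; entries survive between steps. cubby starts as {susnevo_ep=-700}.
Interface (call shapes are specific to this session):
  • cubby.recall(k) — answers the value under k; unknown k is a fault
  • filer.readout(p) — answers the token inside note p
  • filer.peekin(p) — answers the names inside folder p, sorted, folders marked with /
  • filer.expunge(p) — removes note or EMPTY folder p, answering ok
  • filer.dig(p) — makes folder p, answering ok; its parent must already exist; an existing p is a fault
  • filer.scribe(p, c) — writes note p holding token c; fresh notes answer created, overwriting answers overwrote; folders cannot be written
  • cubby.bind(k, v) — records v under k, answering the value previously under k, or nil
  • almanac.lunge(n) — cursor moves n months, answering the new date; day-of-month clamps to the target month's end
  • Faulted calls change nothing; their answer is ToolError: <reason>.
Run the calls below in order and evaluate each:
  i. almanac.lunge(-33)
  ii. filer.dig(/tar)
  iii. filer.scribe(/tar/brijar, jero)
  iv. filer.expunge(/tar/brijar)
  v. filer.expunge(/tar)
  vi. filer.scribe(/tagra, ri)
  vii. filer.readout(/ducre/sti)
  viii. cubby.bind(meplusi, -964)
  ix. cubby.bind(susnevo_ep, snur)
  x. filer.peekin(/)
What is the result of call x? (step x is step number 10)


Do: almanac.lunge[n='-33']
See: 2261-12-18
Do: filer.dig[p='/tar']
See: ok
Do: filer.scribe[p='/tar/brijar'; c='jero']
See: created
Do: filer.expunge[p='/tar/brijar']
See: ok
Do: filer.expunge[p='/tar']
See: ok
Do: filer.scribe[p='/tagra'; c='ri']
See: created
Do: filer.readout[p='/ducre/sti']
See: ToolError: not found
Do: cubby.bind[k='meplusi'; v='-964']
See: nil
Do: cubby.bind[k='susnevo_ep'; v='snur']
See: -700
Do: filer.peekin[p='/']
See: [stubre/, tagra, tu]

Answer: [stubre/, tagra, tu]


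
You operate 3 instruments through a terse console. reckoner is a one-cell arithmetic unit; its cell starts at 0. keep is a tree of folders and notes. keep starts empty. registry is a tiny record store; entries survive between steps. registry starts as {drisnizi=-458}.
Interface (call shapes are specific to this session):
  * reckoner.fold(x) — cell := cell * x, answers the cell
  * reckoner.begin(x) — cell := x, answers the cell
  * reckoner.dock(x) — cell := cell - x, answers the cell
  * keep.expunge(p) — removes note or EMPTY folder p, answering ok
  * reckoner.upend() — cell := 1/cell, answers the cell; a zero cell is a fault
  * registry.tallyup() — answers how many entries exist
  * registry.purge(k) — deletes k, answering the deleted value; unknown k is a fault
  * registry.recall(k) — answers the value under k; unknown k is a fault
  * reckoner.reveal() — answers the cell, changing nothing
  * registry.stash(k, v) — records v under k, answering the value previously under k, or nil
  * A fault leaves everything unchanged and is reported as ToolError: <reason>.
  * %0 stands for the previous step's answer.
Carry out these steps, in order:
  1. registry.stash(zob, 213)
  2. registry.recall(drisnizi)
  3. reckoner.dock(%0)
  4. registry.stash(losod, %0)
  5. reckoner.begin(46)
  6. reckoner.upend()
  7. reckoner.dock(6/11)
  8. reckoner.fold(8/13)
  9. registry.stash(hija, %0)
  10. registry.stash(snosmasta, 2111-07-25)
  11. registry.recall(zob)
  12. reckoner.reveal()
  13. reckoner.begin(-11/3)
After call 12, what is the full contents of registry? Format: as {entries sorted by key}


% stash k=zob v=213
:: nil
% recall k=drisnizi
:: -458
% dock x=%0
:: 458
% stash k=losod v=%0
:: nil
% begin x=46
:: 46
% upend
:: 1/46
% dock x=6/11
:: -265/506
% fold x=8/13
:: -1060/3289
% stash k=hija v=%0
:: nil
% stash k=snosmasta v=2111-07-25
:: nil
% recall k=zob
:: 213
% reveal
:: -1060/3289
% begin x=-11/3
:: -11/3

Answer: {drisnizi=-458, hija=-1060/3289, losod=458, snosmasta=2111-07-25, zob=213}


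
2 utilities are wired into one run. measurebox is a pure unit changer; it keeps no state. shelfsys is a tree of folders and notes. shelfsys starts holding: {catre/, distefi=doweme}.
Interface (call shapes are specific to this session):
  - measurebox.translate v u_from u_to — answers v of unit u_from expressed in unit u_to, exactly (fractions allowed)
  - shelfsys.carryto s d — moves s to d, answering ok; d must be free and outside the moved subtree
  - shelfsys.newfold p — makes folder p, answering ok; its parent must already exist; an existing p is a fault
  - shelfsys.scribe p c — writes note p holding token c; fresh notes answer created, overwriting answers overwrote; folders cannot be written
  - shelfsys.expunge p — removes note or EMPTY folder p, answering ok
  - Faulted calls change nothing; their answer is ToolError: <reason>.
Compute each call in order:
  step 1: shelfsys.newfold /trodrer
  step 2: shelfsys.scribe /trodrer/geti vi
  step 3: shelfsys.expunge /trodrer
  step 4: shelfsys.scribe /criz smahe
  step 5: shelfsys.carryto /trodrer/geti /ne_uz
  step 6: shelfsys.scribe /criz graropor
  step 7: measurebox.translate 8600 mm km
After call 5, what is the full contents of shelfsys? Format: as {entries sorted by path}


·→ shelfsys.newfold(/trodrer)
·← ok
·→ shelfsys.scribe(/trodrer/geti, vi)
·← created
·→ shelfsys.expunge(/trodrer)
·← ToolError: not empty
·→ shelfsys.scribe(/criz, smahe)
·← created
·→ shelfsys.carryto(/trodrer/geti, /ne_uz)
·← ok
·→ shelfsys.scribe(/criz, graropor)
·← overwrote
·→ measurebox.translate(8600, mm, km)
·← 43/5000

Answer: {catre/, criz=smahe, distefi=doweme, ne_uz=vi, trodrer/}


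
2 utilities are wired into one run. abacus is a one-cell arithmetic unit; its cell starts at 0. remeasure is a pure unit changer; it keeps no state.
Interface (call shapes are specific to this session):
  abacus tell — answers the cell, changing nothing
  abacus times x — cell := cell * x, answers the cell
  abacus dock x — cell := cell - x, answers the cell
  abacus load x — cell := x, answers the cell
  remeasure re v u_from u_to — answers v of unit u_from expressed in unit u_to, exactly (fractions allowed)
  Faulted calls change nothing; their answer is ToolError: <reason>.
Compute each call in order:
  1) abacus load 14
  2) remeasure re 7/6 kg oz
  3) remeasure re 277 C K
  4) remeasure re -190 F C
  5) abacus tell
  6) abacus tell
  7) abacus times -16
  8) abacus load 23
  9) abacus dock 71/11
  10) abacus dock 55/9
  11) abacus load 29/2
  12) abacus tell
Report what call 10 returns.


Answer: 1033/99

Derivation:
> abacus load x='14'
[out] 14
> remeasure re v='7/6' u_from='kg' u_to='oz'
[out] 800000000/19439673
> remeasure re v='277' u_from='C' u_to='K'
[out] 11003/20
> remeasure re v='-190' u_from='F' u_to='C'
[out] -370/3
> abacus tell
[out] 14
> abacus tell
[out] 14
> abacus times x='-16'
[out] -224
> abacus load x='23'
[out] 23
> abacus dock x='71/11'
[out] 182/11
> abacus dock x='55/9'
[out] 1033/99
> abacus load x='29/2'
[out] 29/2
> abacus tell
[out] 29/2


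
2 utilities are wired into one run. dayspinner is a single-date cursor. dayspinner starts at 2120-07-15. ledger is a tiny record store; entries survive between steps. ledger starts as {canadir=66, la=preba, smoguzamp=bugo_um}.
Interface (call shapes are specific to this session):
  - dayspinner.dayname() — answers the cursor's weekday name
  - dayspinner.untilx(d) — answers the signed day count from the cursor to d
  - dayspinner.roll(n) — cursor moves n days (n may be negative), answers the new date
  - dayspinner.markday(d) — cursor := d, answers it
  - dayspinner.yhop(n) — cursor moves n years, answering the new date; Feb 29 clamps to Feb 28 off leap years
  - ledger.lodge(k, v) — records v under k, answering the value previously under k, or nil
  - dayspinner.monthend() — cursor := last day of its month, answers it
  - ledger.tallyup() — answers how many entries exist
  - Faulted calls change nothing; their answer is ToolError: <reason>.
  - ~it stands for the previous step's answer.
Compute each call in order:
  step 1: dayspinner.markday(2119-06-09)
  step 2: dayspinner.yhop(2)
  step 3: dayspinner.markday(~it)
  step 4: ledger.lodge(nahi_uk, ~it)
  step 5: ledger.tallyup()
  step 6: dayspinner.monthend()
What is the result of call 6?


Answer: 2121-06-30

Derivation:
~$ markday d: 2119-06-09
:: 2119-06-09
~$ yhop n: 2
:: 2121-06-09
~$ markday d: ~it
:: 2121-06-09
~$ lodge k: nahi_uk v: ~it
:: nil
~$ tallyup
:: 4
~$ monthend
:: 2121-06-30
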